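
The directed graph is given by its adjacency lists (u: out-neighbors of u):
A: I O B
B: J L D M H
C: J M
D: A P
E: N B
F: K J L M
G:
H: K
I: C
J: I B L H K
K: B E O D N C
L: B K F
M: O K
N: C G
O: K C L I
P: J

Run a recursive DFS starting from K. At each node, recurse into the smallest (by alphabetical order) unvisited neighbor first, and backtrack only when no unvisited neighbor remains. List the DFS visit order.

Visit K
K → B
B → D
D → A
A → I
I → C
C → J
J → H
J → L
L → F
F → M
M → O
D → P
K → E
E → N
N → G

K, B, D, A, I, C, J, H, L, F, M, O, P, E, N, G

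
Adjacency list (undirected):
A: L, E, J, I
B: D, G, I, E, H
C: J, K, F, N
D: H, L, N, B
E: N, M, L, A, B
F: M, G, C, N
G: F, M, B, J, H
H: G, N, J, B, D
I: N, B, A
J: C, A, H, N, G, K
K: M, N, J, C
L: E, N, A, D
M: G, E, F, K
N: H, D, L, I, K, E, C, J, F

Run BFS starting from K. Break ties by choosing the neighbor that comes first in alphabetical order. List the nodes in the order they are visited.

Visit K; enqueue C, J, M, N → queue [C, J, M, N]
Visit C; enqueue F → queue [J, M, N, F]
Visit J; enqueue A, G, H → queue [M, N, F, A, G, H]
Visit M; enqueue E → queue [N, F, A, G, H, E]
Visit N; enqueue D, I, L → queue [F, A, G, H, E, D, I, L]
Visit F → queue [A, G, H, E, D, I, L]
Visit A → queue [G, H, E, D, I, L]
Visit G; enqueue B → queue [H, E, D, I, L, B]
Visit H → queue [E, D, I, L, B]
Visit E → queue [D, I, L, B]
Visit D → queue [I, L, B]
Visit I → queue [L, B]
Visit L → queue [B]
Visit B → queue []

K -> C -> J -> M -> N -> F -> A -> G -> H -> E -> D -> I -> L -> B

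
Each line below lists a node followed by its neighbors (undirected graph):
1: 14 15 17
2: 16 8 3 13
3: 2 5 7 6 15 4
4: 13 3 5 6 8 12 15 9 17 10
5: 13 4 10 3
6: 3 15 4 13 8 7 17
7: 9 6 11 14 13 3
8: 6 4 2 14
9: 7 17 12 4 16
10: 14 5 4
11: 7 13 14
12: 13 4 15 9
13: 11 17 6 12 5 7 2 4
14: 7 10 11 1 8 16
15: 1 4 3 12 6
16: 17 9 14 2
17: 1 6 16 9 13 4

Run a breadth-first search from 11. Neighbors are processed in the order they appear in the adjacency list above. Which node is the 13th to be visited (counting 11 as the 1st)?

Visit 11; enqueue 7, 13, 14 → queue [7, 13, 14]
Visit 7; enqueue 9, 6, 3 → queue [13, 14, 9, 6, 3]
Visit 13; enqueue 17, 12, 5, 2, 4 → queue [14, 9, 6, 3, 17, 12, 5, 2, 4]
Visit 14; enqueue 10, 1, 8, 16 → queue [9, 6, 3, 17, 12, 5, 2, 4, 10, 1, 8, 16]
Visit 9 → queue [6, 3, 17, 12, 5, 2, 4, 10, 1, 8, 16]
Visit 6; enqueue 15 → queue [3, 17, 12, 5, 2, 4, 10, 1, 8, 16, 15]
Visit 3 → queue [17, 12, 5, 2, 4, 10, 1, 8, 16, 15]
Visit 17 → queue [12, 5, 2, 4, 10, 1, 8, 16, 15]
Visit 12 → queue [5, 2, 4, 10, 1, 8, 16, 15]
Visit 5 → queue [2, 4, 10, 1, 8, 16, 15]
Visit 2 → queue [4, 10, 1, 8, 16, 15]
Visit 4 → queue [10, 1, 8, 16, 15]
Visit 10 → queue [1, 8, 16, 15]
Visit 1 → queue [8, 16, 15]
Visit 8 → queue [16, 15]
Visit 16 → queue [15]
Visit 15 → queue []

Visit order: 11, 7, 13, 14, 9, 6, 3, 17, 12, 5, 2, 4, 10, 1, 8, 16, 15

10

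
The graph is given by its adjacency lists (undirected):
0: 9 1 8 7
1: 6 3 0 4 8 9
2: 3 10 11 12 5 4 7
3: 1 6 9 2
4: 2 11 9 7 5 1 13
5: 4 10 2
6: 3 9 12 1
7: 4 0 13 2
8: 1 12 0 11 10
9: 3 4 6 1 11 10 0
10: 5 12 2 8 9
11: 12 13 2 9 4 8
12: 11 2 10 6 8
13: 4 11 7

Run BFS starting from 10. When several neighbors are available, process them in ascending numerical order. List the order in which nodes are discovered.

10 -> 2 -> 5 -> 8 -> 9 -> 12 -> 3 -> 4 -> 7 -> 11 -> 0 -> 1 -> 6 -> 13

Visit 10; enqueue 2, 5, 8, 9, 12 → queue [2, 5, 8, 9, 12]
Visit 2; enqueue 3, 4, 7, 11 → queue [5, 8, 9, 12, 3, 4, 7, 11]
Visit 5 → queue [8, 9, 12, 3, 4, 7, 11]
Visit 8; enqueue 0, 1 → queue [9, 12, 3, 4, 7, 11, 0, 1]
Visit 9; enqueue 6 → queue [12, 3, 4, 7, 11, 0, 1, 6]
Visit 12 → queue [3, 4, 7, 11, 0, 1, 6]
Visit 3 → queue [4, 7, 11, 0, 1, 6]
Visit 4; enqueue 13 → queue [7, 11, 0, 1, 6, 13]
Visit 7 → queue [11, 0, 1, 6, 13]
Visit 11 → queue [0, 1, 6, 13]
Visit 0 → queue [1, 6, 13]
Visit 1 → queue [6, 13]
Visit 6 → queue [13]
Visit 13 → queue []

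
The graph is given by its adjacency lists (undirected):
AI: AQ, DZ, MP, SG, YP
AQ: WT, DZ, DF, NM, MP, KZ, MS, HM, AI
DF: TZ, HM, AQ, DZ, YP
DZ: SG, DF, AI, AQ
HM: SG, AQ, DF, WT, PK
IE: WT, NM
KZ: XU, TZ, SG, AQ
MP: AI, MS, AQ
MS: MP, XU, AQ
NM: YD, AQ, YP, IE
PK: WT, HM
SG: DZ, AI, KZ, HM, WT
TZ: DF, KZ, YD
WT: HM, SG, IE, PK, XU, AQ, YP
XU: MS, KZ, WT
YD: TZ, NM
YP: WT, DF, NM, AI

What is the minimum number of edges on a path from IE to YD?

2

Level 0: IE
Level 1: NM, WT
Level 2: AQ, HM, PK, SG, XU, YD, YP
Level 3: AI, DF, DZ, KZ, MP, MS, TZ
YD first appears at level 2.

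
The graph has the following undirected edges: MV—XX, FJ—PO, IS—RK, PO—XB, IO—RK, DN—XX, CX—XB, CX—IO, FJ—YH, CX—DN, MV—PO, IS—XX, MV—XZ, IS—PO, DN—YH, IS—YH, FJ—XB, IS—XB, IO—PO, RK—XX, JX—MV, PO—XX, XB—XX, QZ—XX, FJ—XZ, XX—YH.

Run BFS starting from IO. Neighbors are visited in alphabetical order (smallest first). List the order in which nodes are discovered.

IO CX PO RK DN XB FJ IS MV XX YH XZ JX QZ

Visit IO; enqueue CX, PO, RK → queue [CX, PO, RK]
Visit CX; enqueue DN, XB → queue [PO, RK, DN, XB]
Visit PO; enqueue FJ, IS, MV, XX → queue [RK, DN, XB, FJ, IS, MV, XX]
Visit RK → queue [DN, XB, FJ, IS, MV, XX]
Visit DN; enqueue YH → queue [XB, FJ, IS, MV, XX, YH]
Visit XB → queue [FJ, IS, MV, XX, YH]
Visit FJ; enqueue XZ → queue [IS, MV, XX, YH, XZ]
Visit IS → queue [MV, XX, YH, XZ]
Visit MV; enqueue JX → queue [XX, YH, XZ, JX]
Visit XX; enqueue QZ → queue [YH, XZ, JX, QZ]
Visit YH → queue [XZ, JX, QZ]
Visit XZ → queue [JX, QZ]
Visit JX → queue [QZ]
Visit QZ → queue []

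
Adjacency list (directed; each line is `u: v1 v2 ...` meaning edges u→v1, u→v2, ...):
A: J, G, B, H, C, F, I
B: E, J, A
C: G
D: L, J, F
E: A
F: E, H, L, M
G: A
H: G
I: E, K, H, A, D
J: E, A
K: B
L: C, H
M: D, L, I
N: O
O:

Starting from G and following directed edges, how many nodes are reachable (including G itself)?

13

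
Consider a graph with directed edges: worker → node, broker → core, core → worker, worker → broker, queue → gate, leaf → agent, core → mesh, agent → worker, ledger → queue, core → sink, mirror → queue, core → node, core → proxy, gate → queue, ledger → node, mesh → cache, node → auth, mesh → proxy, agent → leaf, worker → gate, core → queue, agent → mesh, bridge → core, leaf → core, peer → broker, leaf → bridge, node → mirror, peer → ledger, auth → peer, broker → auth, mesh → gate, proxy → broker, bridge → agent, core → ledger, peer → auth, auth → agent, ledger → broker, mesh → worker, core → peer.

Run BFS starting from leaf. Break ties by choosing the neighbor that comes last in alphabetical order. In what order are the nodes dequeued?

leaf, core, bridge, agent, worker, sink, queue, proxy, peer, node, mesh, ledger, gate, broker, auth, mirror, cache

Visit leaf; enqueue core, bridge, agent → queue [core, bridge, agent]
Visit core; enqueue worker, sink, queue, proxy, peer, node, mesh, ledger → queue [bridge, agent, worker, sink, queue, proxy, peer, node, mesh, ledger]
Visit bridge → queue [agent, worker, sink, queue, proxy, peer, node, mesh, ledger]
Visit agent → queue [worker, sink, queue, proxy, peer, node, mesh, ledger]
Visit worker; enqueue gate, broker → queue [sink, queue, proxy, peer, node, mesh, ledger, gate, broker]
Visit sink → queue [queue, proxy, peer, node, mesh, ledger, gate, broker]
Visit queue → queue [proxy, peer, node, mesh, ledger, gate, broker]
Visit proxy → queue [peer, node, mesh, ledger, gate, broker]
Visit peer; enqueue auth → queue [node, mesh, ledger, gate, broker, auth]
Visit node; enqueue mirror → queue [mesh, ledger, gate, broker, auth, mirror]
Visit mesh; enqueue cache → queue [ledger, gate, broker, auth, mirror, cache]
Visit ledger → queue [gate, broker, auth, mirror, cache]
Visit gate → queue [broker, auth, mirror, cache]
Visit broker → queue [auth, mirror, cache]
Visit auth → queue [mirror, cache]
Visit mirror → queue [cache]
Visit cache → queue []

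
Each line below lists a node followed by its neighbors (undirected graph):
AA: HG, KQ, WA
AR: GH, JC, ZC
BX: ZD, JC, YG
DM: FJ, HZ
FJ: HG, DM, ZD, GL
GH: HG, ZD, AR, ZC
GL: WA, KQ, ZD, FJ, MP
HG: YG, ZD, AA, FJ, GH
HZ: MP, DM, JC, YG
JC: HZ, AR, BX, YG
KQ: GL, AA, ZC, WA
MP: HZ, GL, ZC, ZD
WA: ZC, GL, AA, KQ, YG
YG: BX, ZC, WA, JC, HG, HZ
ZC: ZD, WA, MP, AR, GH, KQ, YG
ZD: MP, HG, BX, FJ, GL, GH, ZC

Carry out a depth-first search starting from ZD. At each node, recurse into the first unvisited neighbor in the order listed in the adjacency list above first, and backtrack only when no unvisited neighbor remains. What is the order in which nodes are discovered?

Visit ZD
ZD → MP
MP → HZ
HZ → DM
DM → FJ
FJ → HG
HG → YG
YG → BX
BX → JC
JC → AR
AR → GH
GH → ZC
ZC → WA
WA → GL
GL → KQ
KQ → AA

ZD MP HZ DM FJ HG YG BX JC AR GH ZC WA GL KQ AA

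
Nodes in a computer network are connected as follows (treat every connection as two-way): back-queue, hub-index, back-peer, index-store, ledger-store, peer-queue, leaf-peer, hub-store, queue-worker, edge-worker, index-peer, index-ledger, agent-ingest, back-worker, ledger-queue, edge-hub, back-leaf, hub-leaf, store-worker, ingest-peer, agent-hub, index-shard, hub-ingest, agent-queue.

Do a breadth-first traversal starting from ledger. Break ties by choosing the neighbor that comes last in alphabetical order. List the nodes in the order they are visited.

ledger, store, queue, index, worker, hub, peer, back, agent, shard, edge, leaf, ingest

Visit ledger; enqueue store, queue, index → queue [store, queue, index]
Visit store; enqueue worker, hub → queue [queue, index, worker, hub]
Visit queue; enqueue peer, back, agent → queue [index, worker, hub, peer, back, agent]
Visit index; enqueue shard → queue [worker, hub, peer, back, agent, shard]
Visit worker; enqueue edge → queue [hub, peer, back, agent, shard, edge]
Visit hub; enqueue leaf, ingest → queue [peer, back, agent, shard, edge, leaf, ingest]
Visit peer → queue [back, agent, shard, edge, leaf, ingest]
Visit back → queue [agent, shard, edge, leaf, ingest]
Visit agent → queue [shard, edge, leaf, ingest]
Visit shard → queue [edge, leaf, ingest]
Visit edge → queue [leaf, ingest]
Visit leaf → queue [ingest]
Visit ingest → queue []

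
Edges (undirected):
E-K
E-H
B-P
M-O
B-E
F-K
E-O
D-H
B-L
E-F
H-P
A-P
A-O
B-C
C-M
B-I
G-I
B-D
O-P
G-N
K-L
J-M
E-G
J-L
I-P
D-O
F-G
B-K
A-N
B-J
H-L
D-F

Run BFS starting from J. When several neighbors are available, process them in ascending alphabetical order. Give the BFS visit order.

Visit J; enqueue B, L, M → queue [B, L, M]
Visit B; enqueue C, D, E, I, K, P → queue [L, M, C, D, E, I, K, P]
Visit L; enqueue H → queue [M, C, D, E, I, K, P, H]
Visit M; enqueue O → queue [C, D, E, I, K, P, H, O]
Visit C → queue [D, E, I, K, P, H, O]
Visit D; enqueue F → queue [E, I, K, P, H, O, F]
Visit E; enqueue G → queue [I, K, P, H, O, F, G]
Visit I → queue [K, P, H, O, F, G]
Visit K → queue [P, H, O, F, G]
Visit P; enqueue A → queue [H, O, F, G, A]
Visit H → queue [O, F, G, A]
Visit O → queue [F, G, A]
Visit F → queue [G, A]
Visit G; enqueue N → queue [A, N]
Visit A → queue [N]
Visit N → queue []

J, B, L, M, C, D, E, I, K, P, H, O, F, G, A, N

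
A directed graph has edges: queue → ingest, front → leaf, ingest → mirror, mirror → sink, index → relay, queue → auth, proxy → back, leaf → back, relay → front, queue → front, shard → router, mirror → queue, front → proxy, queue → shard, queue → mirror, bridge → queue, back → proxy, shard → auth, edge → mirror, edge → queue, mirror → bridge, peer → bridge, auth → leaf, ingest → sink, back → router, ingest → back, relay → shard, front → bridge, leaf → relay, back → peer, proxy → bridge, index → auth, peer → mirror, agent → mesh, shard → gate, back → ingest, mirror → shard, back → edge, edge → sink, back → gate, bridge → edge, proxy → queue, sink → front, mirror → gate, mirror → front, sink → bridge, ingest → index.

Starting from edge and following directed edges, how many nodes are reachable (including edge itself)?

BFS from edge visits: edge, mirror, queue, sink, bridge, front, gate, shard, auth, ingest, leaf, proxy, router, back, index, relay, peer
Reachable nodes: 17 of 19 total.

17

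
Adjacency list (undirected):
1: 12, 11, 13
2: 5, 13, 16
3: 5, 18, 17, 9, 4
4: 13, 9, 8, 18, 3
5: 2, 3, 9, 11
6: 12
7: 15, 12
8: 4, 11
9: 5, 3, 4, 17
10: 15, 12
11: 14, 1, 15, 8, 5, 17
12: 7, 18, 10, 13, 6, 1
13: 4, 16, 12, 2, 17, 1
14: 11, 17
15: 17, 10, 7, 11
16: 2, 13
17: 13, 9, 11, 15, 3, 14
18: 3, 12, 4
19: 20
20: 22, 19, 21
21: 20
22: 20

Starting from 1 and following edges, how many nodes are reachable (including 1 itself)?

18

BFS from 1 visits: 1, 12, 11, 13, 7, 18, 10, 6, 14, 15, 8, 5, 17, 4, 16, 2, 3, 9
Reachable nodes: 18 of 22 total.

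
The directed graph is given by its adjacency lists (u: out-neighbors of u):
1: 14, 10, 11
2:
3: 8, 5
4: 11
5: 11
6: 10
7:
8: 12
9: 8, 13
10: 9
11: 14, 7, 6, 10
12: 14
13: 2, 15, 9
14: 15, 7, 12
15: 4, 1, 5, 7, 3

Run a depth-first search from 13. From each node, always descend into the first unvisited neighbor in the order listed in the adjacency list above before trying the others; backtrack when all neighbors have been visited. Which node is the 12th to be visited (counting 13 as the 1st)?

Visit 13
13 → 2
13 → 15
15 → 4
4 → 11
11 → 14
14 → 7
14 → 12
11 → 6
6 → 10
10 → 9
9 → 8
15 → 1
15 → 5
15 → 3

Visit order: 13, 2, 15, 4, 11, 14, 7, 12, 6, 10, 9, 8, 1, 5, 3

8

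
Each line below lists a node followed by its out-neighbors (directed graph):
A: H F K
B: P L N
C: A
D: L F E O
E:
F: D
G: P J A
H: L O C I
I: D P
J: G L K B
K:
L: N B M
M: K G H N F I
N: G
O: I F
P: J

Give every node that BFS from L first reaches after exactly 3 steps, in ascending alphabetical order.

A, C, D, J, O

Level 0: L
Level 1: B, M, N
Level 2: F, G, H, I, K, P
Level 3: A, C, D, J, O
Level 4: E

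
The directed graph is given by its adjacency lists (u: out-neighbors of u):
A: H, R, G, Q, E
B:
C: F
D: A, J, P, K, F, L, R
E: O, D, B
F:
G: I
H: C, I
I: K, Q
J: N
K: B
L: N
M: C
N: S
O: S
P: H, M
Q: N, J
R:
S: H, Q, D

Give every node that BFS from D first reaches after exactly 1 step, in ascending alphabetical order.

Level 0: D
Level 1: A, F, J, K, L, P, R
Level 2: B, E, G, H, M, N, Q
Level 3: C, I, O, S

A, F, J, K, L, P, R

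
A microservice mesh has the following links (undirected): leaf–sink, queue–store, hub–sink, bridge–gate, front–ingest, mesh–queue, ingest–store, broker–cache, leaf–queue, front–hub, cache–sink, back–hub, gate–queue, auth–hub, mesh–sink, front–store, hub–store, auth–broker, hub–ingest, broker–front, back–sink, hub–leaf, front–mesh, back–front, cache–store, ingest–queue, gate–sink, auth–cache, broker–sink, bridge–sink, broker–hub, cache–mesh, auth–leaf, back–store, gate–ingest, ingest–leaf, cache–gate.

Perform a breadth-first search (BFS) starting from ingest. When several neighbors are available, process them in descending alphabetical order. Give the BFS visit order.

Visit ingest; enqueue store, queue, leaf, hub, gate, front → queue [store, queue, leaf, hub, gate, front]
Visit store; enqueue cache, back → queue [queue, leaf, hub, gate, front, cache, back]
Visit queue; enqueue mesh → queue [leaf, hub, gate, front, cache, back, mesh]
Visit leaf; enqueue sink, auth → queue [hub, gate, front, cache, back, mesh, sink, auth]
Visit hub; enqueue broker → queue [gate, front, cache, back, mesh, sink, auth, broker]
Visit gate; enqueue bridge → queue [front, cache, back, mesh, sink, auth, broker, bridge]
Visit front → queue [cache, back, mesh, sink, auth, broker, bridge]
Visit cache → queue [back, mesh, sink, auth, broker, bridge]
Visit back → queue [mesh, sink, auth, broker, bridge]
Visit mesh → queue [sink, auth, broker, bridge]
Visit sink → queue [auth, broker, bridge]
Visit auth → queue [broker, bridge]
Visit broker → queue [bridge]
Visit bridge → queue []

ingest, store, queue, leaf, hub, gate, front, cache, back, mesh, sink, auth, broker, bridge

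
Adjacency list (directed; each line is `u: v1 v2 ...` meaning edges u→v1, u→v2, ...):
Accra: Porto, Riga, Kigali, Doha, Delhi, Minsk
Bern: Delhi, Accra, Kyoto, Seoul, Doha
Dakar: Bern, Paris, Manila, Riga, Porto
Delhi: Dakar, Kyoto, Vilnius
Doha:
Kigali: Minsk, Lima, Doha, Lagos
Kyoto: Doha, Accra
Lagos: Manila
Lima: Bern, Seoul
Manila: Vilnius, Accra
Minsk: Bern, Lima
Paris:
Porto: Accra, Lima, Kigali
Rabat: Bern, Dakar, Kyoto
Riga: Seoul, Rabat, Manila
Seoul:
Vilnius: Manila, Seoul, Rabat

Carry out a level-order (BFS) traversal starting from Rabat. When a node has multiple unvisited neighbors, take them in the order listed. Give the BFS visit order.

Visit Rabat; enqueue Bern, Dakar, Kyoto → queue [Bern, Dakar, Kyoto]
Visit Bern; enqueue Delhi, Accra, Seoul, Doha → queue [Dakar, Kyoto, Delhi, Accra, Seoul, Doha]
Visit Dakar; enqueue Paris, Manila, Riga, Porto → queue [Kyoto, Delhi, Accra, Seoul, Doha, Paris, Manila, Riga, Porto]
Visit Kyoto → queue [Delhi, Accra, Seoul, Doha, Paris, Manila, Riga, Porto]
Visit Delhi; enqueue Vilnius → queue [Accra, Seoul, Doha, Paris, Manila, Riga, Porto, Vilnius]
Visit Accra; enqueue Kigali, Minsk → queue [Seoul, Doha, Paris, Manila, Riga, Porto, Vilnius, Kigali, Minsk]
Visit Seoul → queue [Doha, Paris, Manila, Riga, Porto, Vilnius, Kigali, Minsk]
Visit Doha → queue [Paris, Manila, Riga, Porto, Vilnius, Kigali, Minsk]
Visit Paris → queue [Manila, Riga, Porto, Vilnius, Kigali, Minsk]
Visit Manila → queue [Riga, Porto, Vilnius, Kigali, Minsk]
Visit Riga → queue [Porto, Vilnius, Kigali, Minsk]
Visit Porto; enqueue Lima → queue [Vilnius, Kigali, Minsk, Lima]
Visit Vilnius → queue [Kigali, Minsk, Lima]
Visit Kigali; enqueue Lagos → queue [Minsk, Lima, Lagos]
Visit Minsk → queue [Lima, Lagos]
Visit Lima → queue [Lagos]
Visit Lagos → queue []

Rabat → Bern → Dakar → Kyoto → Delhi → Accra → Seoul → Doha → Paris → Manila → Riga → Porto → Vilnius → Kigali → Minsk → Lima → Lagos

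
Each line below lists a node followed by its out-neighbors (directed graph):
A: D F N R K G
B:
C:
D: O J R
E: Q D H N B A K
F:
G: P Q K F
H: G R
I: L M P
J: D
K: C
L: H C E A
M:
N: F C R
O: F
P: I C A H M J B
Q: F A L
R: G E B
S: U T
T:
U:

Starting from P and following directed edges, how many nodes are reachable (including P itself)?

BFS from P visits: P, I, C, A, H, M, J, B, L, D, F, N, R, K, G, E, O, Q
Reachable nodes: 18 of 21 total.

18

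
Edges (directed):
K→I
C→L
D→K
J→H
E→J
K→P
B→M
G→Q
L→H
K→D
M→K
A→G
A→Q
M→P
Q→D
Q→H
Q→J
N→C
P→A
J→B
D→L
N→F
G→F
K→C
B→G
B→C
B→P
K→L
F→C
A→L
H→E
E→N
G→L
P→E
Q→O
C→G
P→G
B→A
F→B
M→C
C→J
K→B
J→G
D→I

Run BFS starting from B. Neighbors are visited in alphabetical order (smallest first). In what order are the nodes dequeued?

B, A, C, G, M, P, L, Q, J, F, K, E, H, D, O, I, N

Visit B; enqueue A, C, G, M, P → queue [A, C, G, M, P]
Visit A; enqueue L, Q → queue [C, G, M, P, L, Q]
Visit C; enqueue J → queue [G, M, P, L, Q, J]
Visit G; enqueue F → queue [M, P, L, Q, J, F]
Visit M; enqueue K → queue [P, L, Q, J, F, K]
Visit P; enqueue E → queue [L, Q, J, F, K, E]
Visit L; enqueue H → queue [Q, J, F, K, E, H]
Visit Q; enqueue D, O → queue [J, F, K, E, H, D, O]
Visit J → queue [F, K, E, H, D, O]
Visit F → queue [K, E, H, D, O]
Visit K; enqueue I → queue [E, H, D, O, I]
Visit E; enqueue N → queue [H, D, O, I, N]
Visit H → queue [D, O, I, N]
Visit D → queue [O, I, N]
Visit O → queue [I, N]
Visit I → queue [N]
Visit N → queue []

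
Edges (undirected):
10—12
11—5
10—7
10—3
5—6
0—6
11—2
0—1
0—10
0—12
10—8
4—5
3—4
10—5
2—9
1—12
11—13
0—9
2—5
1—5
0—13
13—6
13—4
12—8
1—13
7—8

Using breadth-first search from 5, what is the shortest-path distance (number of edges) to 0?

Level 0: 5
Level 1: 1, 2, 4, 6, 10, 11
Level 2: 0, 3, 7, 8, 9, 12, 13
0 first appears at level 2.

2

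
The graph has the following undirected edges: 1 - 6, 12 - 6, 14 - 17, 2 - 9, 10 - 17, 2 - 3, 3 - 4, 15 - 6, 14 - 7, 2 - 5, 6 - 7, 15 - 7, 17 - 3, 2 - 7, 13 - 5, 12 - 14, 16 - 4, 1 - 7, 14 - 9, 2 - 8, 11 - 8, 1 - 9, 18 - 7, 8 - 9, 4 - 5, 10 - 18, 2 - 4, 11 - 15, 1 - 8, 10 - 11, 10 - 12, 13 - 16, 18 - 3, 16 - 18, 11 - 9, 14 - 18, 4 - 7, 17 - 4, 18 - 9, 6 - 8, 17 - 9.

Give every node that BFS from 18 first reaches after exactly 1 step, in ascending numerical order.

Level 0: 18
Level 1: 3, 7, 9, 10, 14, 16
Level 2: 1, 2, 4, 6, 8, 11, 12, 13, 15, 17
Level 3: 5

3, 7, 9, 10, 14, 16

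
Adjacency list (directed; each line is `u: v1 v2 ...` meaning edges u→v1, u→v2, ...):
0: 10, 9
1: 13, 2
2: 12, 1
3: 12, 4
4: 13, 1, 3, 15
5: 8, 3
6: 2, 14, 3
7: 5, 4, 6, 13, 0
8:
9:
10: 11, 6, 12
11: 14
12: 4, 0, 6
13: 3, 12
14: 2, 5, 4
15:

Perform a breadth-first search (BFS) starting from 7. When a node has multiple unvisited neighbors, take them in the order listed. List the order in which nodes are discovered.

7 -> 5 -> 4 -> 6 -> 13 -> 0 -> 8 -> 3 -> 1 -> 15 -> 2 -> 14 -> 12 -> 10 -> 9 -> 11

Visit 7; enqueue 5, 4, 6, 13, 0 → queue [5, 4, 6, 13, 0]
Visit 5; enqueue 8, 3 → queue [4, 6, 13, 0, 8, 3]
Visit 4; enqueue 1, 15 → queue [6, 13, 0, 8, 3, 1, 15]
Visit 6; enqueue 2, 14 → queue [13, 0, 8, 3, 1, 15, 2, 14]
Visit 13; enqueue 12 → queue [0, 8, 3, 1, 15, 2, 14, 12]
Visit 0; enqueue 10, 9 → queue [8, 3, 1, 15, 2, 14, 12, 10, 9]
Visit 8 → queue [3, 1, 15, 2, 14, 12, 10, 9]
Visit 3 → queue [1, 15, 2, 14, 12, 10, 9]
Visit 1 → queue [15, 2, 14, 12, 10, 9]
Visit 15 → queue [2, 14, 12, 10, 9]
Visit 2 → queue [14, 12, 10, 9]
Visit 14 → queue [12, 10, 9]
Visit 12 → queue [10, 9]
Visit 10; enqueue 11 → queue [9, 11]
Visit 9 → queue [11]
Visit 11 → queue []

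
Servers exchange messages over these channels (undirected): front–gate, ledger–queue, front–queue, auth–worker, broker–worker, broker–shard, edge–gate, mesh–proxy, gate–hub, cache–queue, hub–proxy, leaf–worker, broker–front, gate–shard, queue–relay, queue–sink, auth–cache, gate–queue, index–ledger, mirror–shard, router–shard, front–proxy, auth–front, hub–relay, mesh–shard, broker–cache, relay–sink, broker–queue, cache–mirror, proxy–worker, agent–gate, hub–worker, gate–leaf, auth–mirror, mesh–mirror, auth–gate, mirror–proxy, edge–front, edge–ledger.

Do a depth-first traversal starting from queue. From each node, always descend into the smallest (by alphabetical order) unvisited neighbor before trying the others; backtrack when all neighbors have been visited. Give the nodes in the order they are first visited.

queue -> broker -> cache -> auth -> front -> edge -> gate -> agent -> hub -> proxy -> mesh -> mirror -> shard -> router -> worker -> leaf -> relay -> sink -> ledger -> index

Visit queue
queue → broker
broker → cache
cache → auth
auth → front
front → edge
edge → gate
gate → agent
gate → hub
hub → proxy
proxy → mesh
mesh → mirror
mirror → shard
shard → router
proxy → worker
worker → leaf
hub → relay
relay → sink
edge → ledger
ledger → index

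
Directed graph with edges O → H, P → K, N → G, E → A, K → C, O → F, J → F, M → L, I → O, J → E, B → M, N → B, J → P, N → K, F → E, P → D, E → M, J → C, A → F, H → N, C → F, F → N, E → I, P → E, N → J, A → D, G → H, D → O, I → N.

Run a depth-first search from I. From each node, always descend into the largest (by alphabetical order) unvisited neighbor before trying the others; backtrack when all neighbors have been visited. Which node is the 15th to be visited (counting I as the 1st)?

G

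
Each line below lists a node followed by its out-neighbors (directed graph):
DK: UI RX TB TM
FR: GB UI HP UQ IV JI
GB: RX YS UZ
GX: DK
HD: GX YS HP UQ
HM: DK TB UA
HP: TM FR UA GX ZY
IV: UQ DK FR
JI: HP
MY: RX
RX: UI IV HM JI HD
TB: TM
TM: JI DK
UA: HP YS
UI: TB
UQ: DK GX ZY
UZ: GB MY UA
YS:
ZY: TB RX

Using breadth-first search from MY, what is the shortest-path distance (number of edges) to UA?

Level 0: MY
Level 1: RX
Level 2: HD, HM, IV, JI, UI
Level 3: DK, FR, GX, HP, TB, UA, UQ, YS
Level 4: GB, TM, ZY
Level 5: UZ
UA first appears at level 3.

3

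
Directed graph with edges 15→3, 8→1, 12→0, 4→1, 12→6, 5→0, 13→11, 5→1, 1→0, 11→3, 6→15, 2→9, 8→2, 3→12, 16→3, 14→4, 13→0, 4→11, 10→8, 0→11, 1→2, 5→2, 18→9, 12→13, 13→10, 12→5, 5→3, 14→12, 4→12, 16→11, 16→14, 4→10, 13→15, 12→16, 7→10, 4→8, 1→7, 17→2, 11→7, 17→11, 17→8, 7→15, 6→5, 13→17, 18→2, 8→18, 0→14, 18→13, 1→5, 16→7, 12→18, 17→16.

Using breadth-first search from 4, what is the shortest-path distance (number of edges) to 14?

3

Level 0: 4
Level 1: 1, 8, 10, 11, 12
Level 2: 0, 2, 3, 5, 6, 7, 13, 16, 18
Level 3: 9, 14, 15, 17
14 first appears at level 3.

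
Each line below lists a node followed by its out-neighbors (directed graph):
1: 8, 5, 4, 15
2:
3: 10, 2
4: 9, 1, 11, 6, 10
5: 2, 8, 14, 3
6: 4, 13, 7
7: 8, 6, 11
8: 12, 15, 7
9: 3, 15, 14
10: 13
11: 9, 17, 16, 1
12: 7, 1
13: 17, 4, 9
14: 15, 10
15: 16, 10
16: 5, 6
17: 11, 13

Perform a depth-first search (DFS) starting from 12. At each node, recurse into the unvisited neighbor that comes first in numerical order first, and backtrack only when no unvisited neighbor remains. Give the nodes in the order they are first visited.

12, 1, 4, 6, 7, 8, 15, 10, 13, 9, 3, 2, 14, 17, 11, 16, 5

Visit 12
12 → 1
1 → 4
4 → 6
6 → 7
7 → 8
8 → 15
15 → 10
10 → 13
13 → 9
9 → 3
3 → 2
9 → 14
13 → 17
17 → 11
11 → 16
16 → 5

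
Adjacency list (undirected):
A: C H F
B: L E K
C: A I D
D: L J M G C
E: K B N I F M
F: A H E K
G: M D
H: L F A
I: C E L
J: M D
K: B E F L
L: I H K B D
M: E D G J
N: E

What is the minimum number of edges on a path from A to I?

Level 0: A
Level 1: C, F, H
Level 2: D, E, I, K, L
Level 3: B, G, J, M, N
I first appears at level 2.

2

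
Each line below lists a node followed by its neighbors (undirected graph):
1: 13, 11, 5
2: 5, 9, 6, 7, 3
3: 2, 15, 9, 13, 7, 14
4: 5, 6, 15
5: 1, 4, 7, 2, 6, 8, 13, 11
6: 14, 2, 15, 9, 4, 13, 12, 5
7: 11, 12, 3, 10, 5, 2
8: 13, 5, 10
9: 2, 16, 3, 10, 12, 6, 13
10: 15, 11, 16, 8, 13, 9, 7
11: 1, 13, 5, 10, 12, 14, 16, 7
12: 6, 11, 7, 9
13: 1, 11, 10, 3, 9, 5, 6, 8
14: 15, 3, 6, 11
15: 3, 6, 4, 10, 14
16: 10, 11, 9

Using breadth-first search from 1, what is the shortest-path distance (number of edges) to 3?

2

Level 0: 1
Level 1: 5, 11, 13
Level 2: 2, 3, 4, 6, 7, 8, 9, 10, 12, 14, 16
Level 3: 15
3 first appears at level 2.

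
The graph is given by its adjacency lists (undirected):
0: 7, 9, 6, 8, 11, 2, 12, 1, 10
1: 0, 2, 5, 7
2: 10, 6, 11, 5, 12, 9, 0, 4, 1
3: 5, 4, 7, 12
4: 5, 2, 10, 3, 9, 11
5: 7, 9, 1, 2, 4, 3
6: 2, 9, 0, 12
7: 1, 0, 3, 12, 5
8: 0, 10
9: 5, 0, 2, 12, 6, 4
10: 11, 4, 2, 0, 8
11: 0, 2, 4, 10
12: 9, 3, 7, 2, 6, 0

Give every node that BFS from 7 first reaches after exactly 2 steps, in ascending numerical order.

2, 4, 6, 8, 9, 10, 11

Level 0: 7
Level 1: 0, 1, 3, 5, 12
Level 2: 2, 4, 6, 8, 9, 10, 11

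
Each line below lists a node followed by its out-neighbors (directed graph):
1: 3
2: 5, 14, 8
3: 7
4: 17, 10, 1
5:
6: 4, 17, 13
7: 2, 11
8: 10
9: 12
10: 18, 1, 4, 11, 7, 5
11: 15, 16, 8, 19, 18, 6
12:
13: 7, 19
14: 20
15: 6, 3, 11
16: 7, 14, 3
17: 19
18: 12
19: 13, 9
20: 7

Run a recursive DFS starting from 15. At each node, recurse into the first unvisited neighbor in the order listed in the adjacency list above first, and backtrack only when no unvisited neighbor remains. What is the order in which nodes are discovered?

15 → 6 → 4 → 17 → 19 → 13 → 7 → 2 → 5 → 14 → 20 → 8 → 10 → 18 → 12 → 1 → 3 → 11 → 16 → 9

Visit 15
15 → 6
6 → 4
4 → 17
17 → 19
19 → 13
13 → 7
7 → 2
2 → 5
2 → 14
14 → 20
2 → 8
8 → 10
10 → 18
18 → 12
10 → 1
1 → 3
10 → 11
11 → 16
19 → 9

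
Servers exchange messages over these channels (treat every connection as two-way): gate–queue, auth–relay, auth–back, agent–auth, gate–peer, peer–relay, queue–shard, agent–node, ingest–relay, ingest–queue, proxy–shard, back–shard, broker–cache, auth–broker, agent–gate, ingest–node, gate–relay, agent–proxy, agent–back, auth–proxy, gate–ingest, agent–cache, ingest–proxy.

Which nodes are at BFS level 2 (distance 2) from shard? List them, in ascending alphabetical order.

agent, auth, gate, ingest

Level 0: shard
Level 1: back, proxy, queue
Level 2: agent, auth, gate, ingest
Level 3: broker, cache, node, peer, relay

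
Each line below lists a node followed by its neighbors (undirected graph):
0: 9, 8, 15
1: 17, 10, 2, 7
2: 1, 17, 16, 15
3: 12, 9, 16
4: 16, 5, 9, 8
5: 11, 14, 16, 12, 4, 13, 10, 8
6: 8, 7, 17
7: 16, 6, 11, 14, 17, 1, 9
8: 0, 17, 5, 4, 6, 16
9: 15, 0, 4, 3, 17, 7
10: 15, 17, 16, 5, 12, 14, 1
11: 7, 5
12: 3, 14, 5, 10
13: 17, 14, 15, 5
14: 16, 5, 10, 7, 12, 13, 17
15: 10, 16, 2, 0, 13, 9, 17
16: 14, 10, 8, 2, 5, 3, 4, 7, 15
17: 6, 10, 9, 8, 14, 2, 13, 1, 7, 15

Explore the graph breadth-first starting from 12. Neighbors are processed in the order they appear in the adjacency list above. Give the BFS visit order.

12 → 3 → 14 → 5 → 10 → 9 → 16 → 7 → 13 → 17 → 11 → 4 → 8 → 15 → 1 → 0 → 2 → 6

Visit 12; enqueue 3, 14, 5, 10 → queue [3, 14, 5, 10]
Visit 3; enqueue 9, 16 → queue [14, 5, 10, 9, 16]
Visit 14; enqueue 7, 13, 17 → queue [5, 10, 9, 16, 7, 13, 17]
Visit 5; enqueue 11, 4, 8 → queue [10, 9, 16, 7, 13, 17, 11, 4, 8]
Visit 10; enqueue 15, 1 → queue [9, 16, 7, 13, 17, 11, 4, 8, 15, 1]
Visit 9; enqueue 0 → queue [16, 7, 13, 17, 11, 4, 8, 15, 1, 0]
Visit 16; enqueue 2 → queue [7, 13, 17, 11, 4, 8, 15, 1, 0, 2]
Visit 7; enqueue 6 → queue [13, 17, 11, 4, 8, 15, 1, 0, 2, 6]
Visit 13 → queue [17, 11, 4, 8, 15, 1, 0, 2, 6]
Visit 17 → queue [11, 4, 8, 15, 1, 0, 2, 6]
Visit 11 → queue [4, 8, 15, 1, 0, 2, 6]
Visit 4 → queue [8, 15, 1, 0, 2, 6]
Visit 8 → queue [15, 1, 0, 2, 6]
Visit 15 → queue [1, 0, 2, 6]
Visit 1 → queue [0, 2, 6]
Visit 0 → queue [2, 6]
Visit 2 → queue [6]
Visit 6 → queue []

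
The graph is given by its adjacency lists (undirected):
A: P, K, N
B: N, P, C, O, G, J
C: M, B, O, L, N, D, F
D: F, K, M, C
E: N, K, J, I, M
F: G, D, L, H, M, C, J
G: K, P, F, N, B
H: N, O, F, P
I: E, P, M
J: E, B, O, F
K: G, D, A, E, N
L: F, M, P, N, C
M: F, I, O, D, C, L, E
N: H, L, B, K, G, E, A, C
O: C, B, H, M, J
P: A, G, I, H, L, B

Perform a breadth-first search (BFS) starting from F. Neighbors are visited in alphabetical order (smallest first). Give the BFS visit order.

Visit F; enqueue C, D, G, H, J, L, M → queue [C, D, G, H, J, L, M]
Visit C; enqueue B, N, O → queue [D, G, H, J, L, M, B, N, O]
Visit D; enqueue K → queue [G, H, J, L, M, B, N, O, K]
Visit G; enqueue P → queue [H, J, L, M, B, N, O, K, P]
Visit H → queue [J, L, M, B, N, O, K, P]
Visit J; enqueue E → queue [L, M, B, N, O, K, P, E]
Visit L → queue [M, B, N, O, K, P, E]
Visit M; enqueue I → queue [B, N, O, K, P, E, I]
Visit B → queue [N, O, K, P, E, I]
Visit N; enqueue A → queue [O, K, P, E, I, A]
Visit O → queue [K, P, E, I, A]
Visit K → queue [P, E, I, A]
Visit P → queue [E, I, A]
Visit E → queue [I, A]
Visit I → queue [A]
Visit A → queue []

F -> C -> D -> G -> H -> J -> L -> M -> B -> N -> O -> K -> P -> E -> I -> A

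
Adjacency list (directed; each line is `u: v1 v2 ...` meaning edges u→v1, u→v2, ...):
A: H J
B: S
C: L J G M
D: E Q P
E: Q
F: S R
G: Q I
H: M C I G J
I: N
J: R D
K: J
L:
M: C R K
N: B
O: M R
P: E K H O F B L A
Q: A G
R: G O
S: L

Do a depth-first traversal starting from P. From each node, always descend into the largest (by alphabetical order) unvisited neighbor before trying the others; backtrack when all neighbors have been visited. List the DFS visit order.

P O R G Q A J D E H M K C L I N B S F

Visit P
P → O
O → R
R → G
G → Q
Q → A
A → J
J → D
D → E
A → H
H → M
M → K
M → C
C → L
H → I
I → N
N → B
B → S
P → F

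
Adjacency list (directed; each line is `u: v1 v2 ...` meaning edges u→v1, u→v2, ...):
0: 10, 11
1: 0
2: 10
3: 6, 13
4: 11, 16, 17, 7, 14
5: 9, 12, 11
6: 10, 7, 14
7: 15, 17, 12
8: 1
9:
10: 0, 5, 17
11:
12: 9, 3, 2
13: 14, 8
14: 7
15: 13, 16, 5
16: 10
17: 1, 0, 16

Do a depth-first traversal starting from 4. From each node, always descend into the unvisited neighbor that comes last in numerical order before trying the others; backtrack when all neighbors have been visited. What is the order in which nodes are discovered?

Visit 4
4 → 17
17 → 16
16 → 10
10 → 5
5 → 12
12 → 9
12 → 3
3 → 13
13 → 14
14 → 7
7 → 15
13 → 8
8 → 1
1 → 0
0 → 11
3 → 6
12 → 2

4 17 16 10 5 12 9 3 13 14 7 15 8 1 0 11 6 2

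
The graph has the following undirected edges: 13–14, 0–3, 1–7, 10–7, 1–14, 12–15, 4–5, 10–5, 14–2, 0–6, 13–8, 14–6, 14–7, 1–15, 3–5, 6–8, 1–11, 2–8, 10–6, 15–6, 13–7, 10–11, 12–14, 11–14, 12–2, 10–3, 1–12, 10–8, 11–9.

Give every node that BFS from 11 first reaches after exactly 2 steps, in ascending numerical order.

Level 0: 11
Level 1: 1, 9, 10, 14
Level 2: 2, 3, 5, 6, 7, 8, 12, 13, 15
Level 3: 0, 4

2, 3, 5, 6, 7, 8, 12, 13, 15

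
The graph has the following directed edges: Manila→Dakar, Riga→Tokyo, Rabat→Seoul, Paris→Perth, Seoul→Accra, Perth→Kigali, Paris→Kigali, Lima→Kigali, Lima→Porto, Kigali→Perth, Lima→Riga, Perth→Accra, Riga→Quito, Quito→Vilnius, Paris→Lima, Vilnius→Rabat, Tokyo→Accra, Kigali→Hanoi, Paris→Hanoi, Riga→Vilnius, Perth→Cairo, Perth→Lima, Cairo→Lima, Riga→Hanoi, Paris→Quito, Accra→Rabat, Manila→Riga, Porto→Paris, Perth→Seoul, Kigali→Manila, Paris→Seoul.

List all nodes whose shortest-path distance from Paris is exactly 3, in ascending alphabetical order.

Level 0: Paris
Level 1: Hanoi, Kigali, Lima, Perth, Quito, Seoul
Level 2: Accra, Cairo, Manila, Porto, Riga, Vilnius
Level 3: Dakar, Rabat, Tokyo

Dakar, Rabat, Tokyo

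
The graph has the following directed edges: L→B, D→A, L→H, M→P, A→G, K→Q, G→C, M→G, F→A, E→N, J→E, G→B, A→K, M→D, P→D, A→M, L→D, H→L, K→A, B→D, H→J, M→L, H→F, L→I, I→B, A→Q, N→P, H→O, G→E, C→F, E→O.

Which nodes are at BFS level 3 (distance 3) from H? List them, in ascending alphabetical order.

G, K, M, N, Q

Level 0: H
Level 1: F, J, L, O
Level 2: A, B, D, E, I
Level 3: G, K, M, N, Q
Level 4: C, P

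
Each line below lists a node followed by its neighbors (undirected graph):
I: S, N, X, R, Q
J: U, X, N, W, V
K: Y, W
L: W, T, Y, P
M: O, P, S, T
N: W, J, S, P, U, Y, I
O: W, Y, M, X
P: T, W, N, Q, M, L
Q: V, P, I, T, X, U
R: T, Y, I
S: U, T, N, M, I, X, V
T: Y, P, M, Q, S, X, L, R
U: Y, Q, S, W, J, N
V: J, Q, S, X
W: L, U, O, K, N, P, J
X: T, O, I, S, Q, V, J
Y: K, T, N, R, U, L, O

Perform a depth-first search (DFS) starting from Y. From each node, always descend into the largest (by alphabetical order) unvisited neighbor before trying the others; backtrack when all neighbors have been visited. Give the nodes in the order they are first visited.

Y U W P T X V S N J I R Q M O L K

Visit Y
Y → U
U → W
W → P
P → T
T → X
X → V
V → S
S → N
N → J
N → I
I → R
I → Q
S → M
M → O
T → L
W → K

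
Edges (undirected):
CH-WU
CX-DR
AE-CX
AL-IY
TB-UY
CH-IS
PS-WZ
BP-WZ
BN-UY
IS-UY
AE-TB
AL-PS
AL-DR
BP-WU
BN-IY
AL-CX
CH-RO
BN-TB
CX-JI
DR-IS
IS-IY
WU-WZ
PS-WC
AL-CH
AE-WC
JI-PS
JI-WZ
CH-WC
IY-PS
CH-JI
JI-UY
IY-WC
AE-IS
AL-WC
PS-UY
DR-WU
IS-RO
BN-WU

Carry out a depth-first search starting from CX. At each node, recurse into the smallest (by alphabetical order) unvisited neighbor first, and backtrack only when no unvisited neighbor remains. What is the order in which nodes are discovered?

Visit CX
CX → AE
AE → IS
IS → CH
CH → AL
AL → DR
DR → WU
WU → BN
BN → IY
IY → PS
PS → JI
JI → UY
UY → TB
JI → WZ
WZ → BP
PS → WC
CH → RO

CX -> AE -> IS -> CH -> AL -> DR -> WU -> BN -> IY -> PS -> JI -> UY -> TB -> WZ -> BP -> WC -> RO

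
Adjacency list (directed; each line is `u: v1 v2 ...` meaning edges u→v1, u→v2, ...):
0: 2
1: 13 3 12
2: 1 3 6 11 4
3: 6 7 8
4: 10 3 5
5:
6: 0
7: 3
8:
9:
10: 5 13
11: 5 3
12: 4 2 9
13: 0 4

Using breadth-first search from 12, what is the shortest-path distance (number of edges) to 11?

2

Level 0: 12
Level 1: 2, 4, 9
Level 2: 1, 3, 5, 6, 10, 11
Level 3: 0, 7, 8, 13
11 first appears at level 2.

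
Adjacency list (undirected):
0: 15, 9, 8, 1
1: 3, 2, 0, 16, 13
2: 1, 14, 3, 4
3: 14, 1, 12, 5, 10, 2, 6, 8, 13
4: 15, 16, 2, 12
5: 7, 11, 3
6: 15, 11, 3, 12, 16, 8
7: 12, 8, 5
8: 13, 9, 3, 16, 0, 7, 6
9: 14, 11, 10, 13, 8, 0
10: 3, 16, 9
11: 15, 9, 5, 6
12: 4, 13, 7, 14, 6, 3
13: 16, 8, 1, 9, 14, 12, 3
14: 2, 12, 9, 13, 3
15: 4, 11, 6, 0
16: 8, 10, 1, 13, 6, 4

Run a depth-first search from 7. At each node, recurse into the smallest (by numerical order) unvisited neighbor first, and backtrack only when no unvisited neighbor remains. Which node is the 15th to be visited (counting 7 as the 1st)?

Visit 7
7 → 5
5 → 3
3 → 1
1 → 0
0 → 8
8 → 6
6 → 11
11 → 9
9 → 10
10 → 16
16 → 4
4 → 2
2 → 14
14 → 12
12 → 13
4 → 15

Visit order: 7, 5, 3, 1, 0, 8, 6, 11, 9, 10, 16, 4, 2, 14, 12, 13, 15

12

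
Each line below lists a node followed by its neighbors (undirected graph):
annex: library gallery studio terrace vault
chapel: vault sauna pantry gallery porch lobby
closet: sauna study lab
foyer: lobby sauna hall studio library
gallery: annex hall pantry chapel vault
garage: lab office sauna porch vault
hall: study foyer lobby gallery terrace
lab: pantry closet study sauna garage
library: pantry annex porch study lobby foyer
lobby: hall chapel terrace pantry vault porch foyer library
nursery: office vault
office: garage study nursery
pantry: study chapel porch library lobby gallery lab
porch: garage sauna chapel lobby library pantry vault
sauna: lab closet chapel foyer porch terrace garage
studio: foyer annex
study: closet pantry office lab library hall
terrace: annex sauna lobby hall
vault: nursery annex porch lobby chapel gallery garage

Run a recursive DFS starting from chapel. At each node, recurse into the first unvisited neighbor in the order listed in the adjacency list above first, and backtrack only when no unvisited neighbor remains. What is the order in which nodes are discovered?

Visit chapel
chapel → vault
vault → nursery
nursery → office
office → garage
garage → lab
lab → pantry
pantry → study
study → closet
closet → sauna
sauna → foyer
foyer → lobby
lobby → hall
hall → gallery
gallery → annex
annex → library
library → porch
annex → studio
annex → terrace

chapel -> vault -> nursery -> office -> garage -> lab -> pantry -> study -> closet -> sauna -> foyer -> lobby -> hall -> gallery -> annex -> library -> porch -> studio -> terrace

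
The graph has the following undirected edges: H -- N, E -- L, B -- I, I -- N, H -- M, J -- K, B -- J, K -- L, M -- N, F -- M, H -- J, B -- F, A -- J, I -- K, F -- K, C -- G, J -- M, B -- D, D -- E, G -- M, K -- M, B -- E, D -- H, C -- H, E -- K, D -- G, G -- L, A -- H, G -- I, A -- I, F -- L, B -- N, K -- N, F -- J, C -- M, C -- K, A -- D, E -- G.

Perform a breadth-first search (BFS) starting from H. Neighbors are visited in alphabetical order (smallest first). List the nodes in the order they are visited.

Visit H; enqueue A, C, D, J, M, N → queue [A, C, D, J, M, N]
Visit A; enqueue I → queue [C, D, J, M, N, I]
Visit C; enqueue G, K → queue [D, J, M, N, I, G, K]
Visit D; enqueue B, E → queue [J, M, N, I, G, K, B, E]
Visit J; enqueue F → queue [M, N, I, G, K, B, E, F]
Visit M → queue [N, I, G, K, B, E, F]
Visit N → queue [I, G, K, B, E, F]
Visit I → queue [G, K, B, E, F]
Visit G; enqueue L → queue [K, B, E, F, L]
Visit K → queue [B, E, F, L]
Visit B → queue [E, F, L]
Visit E → queue [F, L]
Visit F → queue [L]
Visit L → queue []

H A C D J M N I G K B E F L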